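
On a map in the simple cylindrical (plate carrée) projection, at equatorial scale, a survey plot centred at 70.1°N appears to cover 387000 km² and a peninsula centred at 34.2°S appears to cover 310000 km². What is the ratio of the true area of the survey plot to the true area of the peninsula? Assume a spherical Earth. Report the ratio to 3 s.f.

0.514

On the plate carrée, areal scale = h·k = 1 × sec φ, so true area = apparent × cos φ.
True area of survey plot: 387000 × cos(70.1°) = 387000 × 0.3404 = 131700 km².
True area of peninsula: 310000 × cos(34.2°) = 310000 × 0.8271 = 256400 km².
Ratio = 131700 / 256400 ≈ 0.514.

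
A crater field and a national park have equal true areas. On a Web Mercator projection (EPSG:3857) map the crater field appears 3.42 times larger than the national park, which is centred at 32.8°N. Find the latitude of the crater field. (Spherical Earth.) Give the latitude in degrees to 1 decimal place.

On Mercator, (apparent₁)/(apparent₂) = sec²φ₁ / sec²φ₂ when true areas are equal.
cos²φ₂ / cos²φ₁ = 3.42  ⇒  cos φ₁ = cos 32.8° / √3.42 = 0.8406/1.849 = 0.4545.
φ₁ = arccos(0.4545) ≈ 63.0°.

63.0°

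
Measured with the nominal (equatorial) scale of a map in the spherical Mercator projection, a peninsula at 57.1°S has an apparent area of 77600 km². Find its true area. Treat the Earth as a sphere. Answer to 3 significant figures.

22900 km²

The Mercator projection is conformal; its linear scale factor is the same in every direction and equals sec φ = 1/cos φ.
Areal scale = k² = sec²φ = 1/cos²(57.1°) = 1/0.5432² = 3.389.
True area = apparent / (areal scale) = 77600 / 3.389 ≈ 22900 km².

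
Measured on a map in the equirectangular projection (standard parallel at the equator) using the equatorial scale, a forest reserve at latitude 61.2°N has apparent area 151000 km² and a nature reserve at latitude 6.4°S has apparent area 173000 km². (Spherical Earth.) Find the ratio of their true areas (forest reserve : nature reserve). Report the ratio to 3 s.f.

On the plate carrée, areal scale = h·k = 1 × sec φ, so true area = apparent × cos φ.
True area of forest reserve: 151000 × cos(61.2°) = 151000 × 0.4818 = 72740 km².
True area of nature reserve: 173000 × cos(6.4°) = 173000 × 0.9938 = 171900 km².
Ratio = 72740 / 171900 ≈ 0.423.

0.423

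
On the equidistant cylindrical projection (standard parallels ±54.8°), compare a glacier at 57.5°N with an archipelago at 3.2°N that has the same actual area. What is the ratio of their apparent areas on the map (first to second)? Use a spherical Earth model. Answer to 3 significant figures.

The equidistant cylindrical projection with φ₀ = 54.8° has h = 1 (meridians true) and k = cos φ₀ / cos φ along parallels.
Areal scale at 57.5°: h·k = 1.000 × 1.073 = 1.073.
Areal scale at 3.2°: h·k = 1.000 × 0.5773 = 0.5773.
Ratio = 1.073/0.5773 ≈ 1.86.

1.86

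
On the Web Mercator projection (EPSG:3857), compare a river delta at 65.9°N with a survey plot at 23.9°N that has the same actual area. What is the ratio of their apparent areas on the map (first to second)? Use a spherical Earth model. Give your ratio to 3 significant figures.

5.01

Mercator is conformal with k = sec φ, so areal scale = k² = sec²φ.
At 65.9°: sec²(65.9°) = 1/0.4083² = 5.998.
At 23.9°: sec²(23.9°) = 1/0.9143² = 1.196.
Ratio = 5.998/1.196 = cos²(23.9°)/cos²(65.9°) ≈ 5.01.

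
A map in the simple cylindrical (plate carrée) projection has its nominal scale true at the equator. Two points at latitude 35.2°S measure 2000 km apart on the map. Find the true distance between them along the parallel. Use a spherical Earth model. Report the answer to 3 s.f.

1630 km

Plate carrée maps x = Rλ, y = Rφ. The meridian scale is h = 1 and the parallel scale is k = 1/cos φ = sec φ.
Along the parallel at 35.2°, map distances are exaggerated by k = sec 35.2° = 1.224.
True distance = 2000 / 1.224 = 2000 × cos 35.2° ≈ 1630 km.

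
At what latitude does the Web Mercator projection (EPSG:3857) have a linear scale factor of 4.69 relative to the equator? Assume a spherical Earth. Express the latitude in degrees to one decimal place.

77.7°

Mercator scale is k = sec φ = 1/cos φ.
1/cos φ = 4.69  ⇒  cos φ = 0.2132  ⇒  φ = arccos(0.2132) ≈ 77.7°.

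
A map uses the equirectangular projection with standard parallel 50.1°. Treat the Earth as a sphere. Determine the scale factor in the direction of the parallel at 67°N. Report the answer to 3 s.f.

The equidistant cylindrical projection with φ₀ = 50.1° has h = 1 (meridians true) and k = cos φ₀ / cos φ along parallels.
k = cos 50.1° / cos 67° = 0.6414/0.3907 = 1.642.

1.64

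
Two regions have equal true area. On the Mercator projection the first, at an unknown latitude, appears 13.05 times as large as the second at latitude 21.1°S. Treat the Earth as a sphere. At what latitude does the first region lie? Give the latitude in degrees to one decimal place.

On Mercator, (apparent₁)/(apparent₂) = sec²φ₁ / sec²φ₂ when true areas are equal.
cos²φ₂ / cos²φ₁ = 13.05  ⇒  cos φ₁ = cos 21.1° / √13.05 = 0.9330/3.612 = 0.2583.
φ₁ = arccos(0.2583) ≈ 75.0°.

75.0°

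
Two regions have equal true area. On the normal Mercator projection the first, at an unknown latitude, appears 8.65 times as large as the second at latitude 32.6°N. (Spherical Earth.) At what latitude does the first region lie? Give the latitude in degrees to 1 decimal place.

73.4°

On Mercator, (apparent₁)/(apparent₂) = sec²φ₁ / sec²φ₂ when true areas are equal.
cos²φ₂ / cos²φ₁ = 8.65  ⇒  cos φ₁ = cos 32.6° / √8.65 = 0.8425/2.941 = 0.2864.
φ₁ = arccos(0.2864) ≈ 73.4°.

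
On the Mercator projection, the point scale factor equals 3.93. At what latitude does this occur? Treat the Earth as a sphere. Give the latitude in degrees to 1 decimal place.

Mercator scale is k = sec φ = 1/cos φ.
1/cos φ = 3.93  ⇒  cos φ = 0.2545  ⇒  φ = arccos(0.2545) ≈ 75.3°.

75.3°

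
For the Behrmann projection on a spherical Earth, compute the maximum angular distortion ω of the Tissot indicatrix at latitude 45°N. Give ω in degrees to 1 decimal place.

23.1°

Behrmann is a cylindrical equal-area projection with standard parallels at ±30°. For cylindrical equal-area with standard parallel φ₀, h = cos φ / cos φ₀ and k = cos φ₀ / cos φ, so h·k = 1.
At 45°: h = 0.8165, k = 1.225; principal scales a = 1.225, b = 0.8165.
sin(ω/2) = (a − b)/(a + b) = 0.4082/2.041 = 0.2000, so ω = 2 arcsin(0.2000) ≈ 23.1°.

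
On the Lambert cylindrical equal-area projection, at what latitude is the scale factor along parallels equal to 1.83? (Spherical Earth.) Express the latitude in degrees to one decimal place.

56.9°

The Lambert cylindrical equal-area projection is the cylindrical equal-area projection with its standard parallel at the equator (φ₀ = 0). For cylindrical equal-area with standard parallel φ₀, h = cos φ / cos φ₀ and k = cos φ₀ / cos φ, so h·k = 1.
k = cos φ₀ / cos φ = 1.83  ⇒  cos φ = cos 0° / 1.83 = 0.5464.
φ = arccos(0.5464) ≈ 56.9°.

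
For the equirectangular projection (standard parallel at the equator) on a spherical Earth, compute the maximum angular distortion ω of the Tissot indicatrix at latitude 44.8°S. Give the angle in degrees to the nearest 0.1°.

In the plate carrée (x = Rλ, y = Rφ), meridians are true-scale (h = 1) and parallels are stretched by k = sec φ.
At 44.8°: h = 1.000, k = 1.409; principal scales a = 1.409, b = 1.000.
sin(ω/2) = (a − b)/(a + b) = 0.4093/2.409 = 0.1699, so ω = 2 arcsin(0.1699) ≈ 19.6°.

19.6°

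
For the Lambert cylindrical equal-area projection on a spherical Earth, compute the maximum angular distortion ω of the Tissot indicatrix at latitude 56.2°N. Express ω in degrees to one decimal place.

63.7°

The Lambert cylindrical equal-area projection is the cylindrical equal-area projection with its standard parallel at the equator (φ₀ = 0). Cylindrical equal-area (φ₀ = 0°): h = cos φ / cos 0° along meridians, k = cos 0° / cos φ along parallels; h·k = 1.
At 56.2°: h = 0.5563, k = 1.798; principal scales a = 1.798, b = 0.5563.
sin(ω/2) = (a − b)/(a + b) = 1.241/2.354 = 0.5273, so ω = 2 arcsin(0.5273) ≈ 63.7°.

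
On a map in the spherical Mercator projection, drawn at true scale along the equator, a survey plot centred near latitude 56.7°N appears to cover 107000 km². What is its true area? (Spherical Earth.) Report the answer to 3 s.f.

Mercator is conformal, so the point scale is isotropic: h = k = sec φ = 1/cos φ.
Areal scale = k² = sec²φ = 1/cos²(56.7°) = 1/0.5490² = 3.318.
True area = apparent / (areal scale) = 107000 / 3.318 ≈ 32300 km².

32300 km²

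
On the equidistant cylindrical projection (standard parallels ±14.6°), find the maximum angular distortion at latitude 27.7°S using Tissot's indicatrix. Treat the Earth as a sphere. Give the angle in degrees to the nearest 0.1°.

In the equirectangular projection with standard parallel φ₀ = 14.6° (x = Rλ cos φ₀, y = Rφ), meridians are true-scale (h = 1) and the parallel scale is k = cos φ₀ / cos φ.
At 27.7°: h = 1.000, k = 1.093; principal scales a = 1.093, b = 1.000.
sin(ω/2) = (a − b)/(a + b) = 0.09297/2.093 = 0.04442, so ω = 2 arcsin(0.04442) ≈ 5.1°.

5.1°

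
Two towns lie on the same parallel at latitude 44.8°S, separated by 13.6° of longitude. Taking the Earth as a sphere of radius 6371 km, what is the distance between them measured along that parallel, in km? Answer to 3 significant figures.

1070 km

Arc length along a parallel = R cos φ · Δλ (with Δλ in radians).
= 6371 × cos 44.8° × (13.6° × π/180) = 6371 × 0.7096 × 0.2374 ≈ 1070 km.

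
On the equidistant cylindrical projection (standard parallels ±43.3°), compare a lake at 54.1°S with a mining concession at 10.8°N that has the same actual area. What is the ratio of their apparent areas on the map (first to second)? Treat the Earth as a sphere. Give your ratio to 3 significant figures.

With standard parallel φ₀ = 43.3°, the equirectangular projection gives x = Rλ cos φ₀, y = Rφ, so h = 1 and k = cos 43.3° / cos φ.
Areal scale at 54.1°: h·k = 1.000 × 1.241 = 1.241.
Areal scale at 10.8°: h·k = 1.000 × 0.7409 = 0.7409.
Ratio = 1.241/0.7409 ≈ 1.68.

1.68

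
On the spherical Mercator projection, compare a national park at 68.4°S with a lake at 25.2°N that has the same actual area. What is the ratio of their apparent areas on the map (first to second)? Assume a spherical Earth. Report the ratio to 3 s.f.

6.04

Mercator areal scale is sec²φ.
At 68.4°: sec²(68.4°) = 1/0.3681² = 7.379.
At 25.2°: sec²(25.2°) = 1/0.9048² = 1.221.
Ratio = 7.379/1.221 = cos²(25.2°)/cos²(68.4°) ≈ 6.04.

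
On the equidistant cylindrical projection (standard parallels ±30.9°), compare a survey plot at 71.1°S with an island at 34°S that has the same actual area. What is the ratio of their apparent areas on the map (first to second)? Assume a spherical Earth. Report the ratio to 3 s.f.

2.56

With standard parallel φ₀ = 30.9°, the equirectangular projection gives x = Rλ cos φ₀, y = Rφ, so h = 1 and k = cos 30.9° / cos φ.
Areal scale at 71.1°: h·k = 1.000 × 2.649 = 2.649.
Areal scale at 34°: h·k = 1.000 × 1.035 = 1.035.
Ratio = 2.649/1.035 ≈ 2.56.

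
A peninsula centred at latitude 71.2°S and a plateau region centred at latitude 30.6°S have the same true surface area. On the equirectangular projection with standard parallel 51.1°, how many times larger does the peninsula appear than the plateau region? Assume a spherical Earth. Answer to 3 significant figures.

With standard parallel φ₀ = 51.1°, the equirectangular projection gives x = Rλ cos φ₀, y = Rφ, so h = 1 and k = cos 51.1° / cos φ.
Areal scale at 71.2°: h·k = 1.000 × 1.949 = 1.949.
Areal scale at 30.6°: h·k = 1.000 × 0.7296 = 0.7296.
Ratio = 1.949/0.7296 ≈ 2.67.

2.67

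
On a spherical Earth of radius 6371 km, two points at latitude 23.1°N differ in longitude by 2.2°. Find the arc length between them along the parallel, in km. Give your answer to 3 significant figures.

225 km

Arc length along a parallel = R cos φ · Δλ (with Δλ in radians).
= 6371 × cos 23.1° × (2.2° × π/180) = 6371 × 0.9198 × 0.03840 ≈ 225 km.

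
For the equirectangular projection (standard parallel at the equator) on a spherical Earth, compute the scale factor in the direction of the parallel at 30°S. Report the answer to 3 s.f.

1.15

In the plate carrée (x = Rλ, y = Rφ), meridians are true-scale (h = 1) and parallels are stretched by k = sec φ.
k = 1/cos 30° = 1/0.8660 = 1.155.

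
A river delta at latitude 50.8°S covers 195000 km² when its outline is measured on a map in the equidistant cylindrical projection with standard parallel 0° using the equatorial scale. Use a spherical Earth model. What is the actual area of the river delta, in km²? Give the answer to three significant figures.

123000 km²

In the plate carrée (x = Rλ, y = Rφ), meridians are true-scale (h = 1) and parallels are stretched by k = sec φ.
Areal scale = h·k = 1 × sec φ; at 50.8°, h = 1.000, k = 1.582, so h·k = 1.582.
True area = apparent / (areal scale) = 195000 / 1.582 ≈ 123000 km².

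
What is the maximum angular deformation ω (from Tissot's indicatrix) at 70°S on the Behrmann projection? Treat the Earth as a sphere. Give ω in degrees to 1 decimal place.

93.8°

Behrmann is a cylindrical equal-area projection with standard parallels at ±30°. Cylindrical equal-area (φ₀ = 30°): h = cos φ / cos 30° along meridians, k = cos 30° / cos φ along parallels; h·k = 1.
At 70°: h = 0.3949, k = 2.532; principal scales a = 2.532, b = 0.3949.
sin(ω/2) = (a − b)/(a + b) = 2.137/2.927 = 0.7301, so ω = 2 arcsin(0.7301) ≈ 93.8°.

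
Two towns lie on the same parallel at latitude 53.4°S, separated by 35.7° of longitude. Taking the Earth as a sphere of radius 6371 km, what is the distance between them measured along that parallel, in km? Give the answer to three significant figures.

2370 km

Arc length along a parallel = R cos φ · Δλ (with Δλ in radians).
= 6371 × cos 53.4° × (35.7° × π/180) = 6371 × 0.5962 × 0.6231 ≈ 2370 km.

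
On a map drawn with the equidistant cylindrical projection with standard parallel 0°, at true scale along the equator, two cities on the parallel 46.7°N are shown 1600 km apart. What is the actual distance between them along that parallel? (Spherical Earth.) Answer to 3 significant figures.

1100 km

In the plate carrée (x = Rλ, y = Rφ), meridians are true-scale (h = 1) and parallels are stretched by k = sec φ.
Along the parallel at 46.7°, map distances are exaggerated by k = sec 46.7° = 1.458.
True distance = 1600 / 1.458 = 1600 × cos 46.7° ≈ 1100 km.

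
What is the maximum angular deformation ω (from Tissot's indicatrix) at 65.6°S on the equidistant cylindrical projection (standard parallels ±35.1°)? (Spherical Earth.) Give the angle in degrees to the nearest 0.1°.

In the equirectangular projection with standard parallel φ₀ = 35.1° (x = Rλ cos φ₀, y = Rφ), meridians are true-scale (h = 1) and the parallel scale is k = cos φ₀ / cos φ.
At 65.6°: h = 1.000, k = 1.980; principal scales a = 1.980, b = 1.000.
sin(ω/2) = (a − b)/(a + b) = 0.9805/2.980 = 0.3290, so ω = 2 arcsin(0.3290) ≈ 38.4°.

38.4°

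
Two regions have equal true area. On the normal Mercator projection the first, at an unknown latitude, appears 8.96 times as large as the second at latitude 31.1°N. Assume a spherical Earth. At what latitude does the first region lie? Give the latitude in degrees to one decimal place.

On Mercator, (apparent₁)/(apparent₂) = sec²φ₁ / sec²φ₂ when true areas are equal.
cos²φ₂ / cos²φ₁ = 8.96  ⇒  cos φ₁ = cos 31.1° / √8.96 = 0.8563/2.993 = 0.2861.
φ₁ = arccos(0.2861) ≈ 73.4°.

73.4°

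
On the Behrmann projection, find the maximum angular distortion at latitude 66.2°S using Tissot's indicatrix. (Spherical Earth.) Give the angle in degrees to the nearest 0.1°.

The Behrmann projection is cylindrical equal-area with φ₀ = 30°. Cylindrical equal-area (φ₀ = 30°): h = cos φ / cos 30° along meridians, k = cos 30° / cos φ along parallels; h·k = 1.
At 66.2°: h = 0.4660, k = 2.146; principal scales a = 2.146, b = 0.4660.
sin(ω/2) = (a − b)/(a + b) = 1.680/2.612 = 0.6432, so ω = 2 arcsin(0.6432) ≈ 80.1°.

80.1°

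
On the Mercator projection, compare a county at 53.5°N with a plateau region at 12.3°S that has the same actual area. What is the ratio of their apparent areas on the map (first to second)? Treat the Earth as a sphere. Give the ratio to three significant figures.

Mercator areal scale is sec²φ.
At 53.5°: sec²(53.5°) = 1/0.5948² = 2.826.
At 12.3°: sec²(12.3°) = 1/0.9770² = 1.048.
Ratio = 2.826/1.048 = cos²(12.3°)/cos²(53.5°) ≈ 2.70.

2.70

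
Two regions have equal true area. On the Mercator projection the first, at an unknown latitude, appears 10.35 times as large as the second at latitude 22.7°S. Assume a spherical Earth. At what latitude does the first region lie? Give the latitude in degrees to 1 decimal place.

On Mercator, (apparent₁)/(apparent₂) = sec²φ₁ / sec²φ₂ when true areas are equal.
cos²φ₂ / cos²φ₁ = 10.35  ⇒  cos φ₁ = cos 22.7° / √10.35 = 0.9225/3.217 = 0.2868.
φ₁ = arccos(0.2868) ≈ 73.3°.

73.3°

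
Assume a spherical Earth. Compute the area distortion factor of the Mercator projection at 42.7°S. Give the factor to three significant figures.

The Mercator projection is conformal; its linear scale factor is the same in every direction and equals sec φ = 1/cos φ.
Areal scale = k² = sec²φ = 1/cos²(42.7°) = 1/0.7349² = 1.852.

1.85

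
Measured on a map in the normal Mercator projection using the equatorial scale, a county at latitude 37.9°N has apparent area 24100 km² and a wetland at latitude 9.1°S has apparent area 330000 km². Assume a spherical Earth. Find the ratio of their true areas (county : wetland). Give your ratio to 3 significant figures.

0.0466

Since Mercator area scale is 1/cos²φ, the true area equals the apparent area multiplied by cos²φ.
True area of county: 24100 × cos²(37.9°) = 24100 × 0.6227 = 15010 km².
True area of wetland: 330000 × cos²(9.1°) = 330000 × 0.9750 = 321700 km².
Ratio = 15010 / 321700 ≈ 0.0466.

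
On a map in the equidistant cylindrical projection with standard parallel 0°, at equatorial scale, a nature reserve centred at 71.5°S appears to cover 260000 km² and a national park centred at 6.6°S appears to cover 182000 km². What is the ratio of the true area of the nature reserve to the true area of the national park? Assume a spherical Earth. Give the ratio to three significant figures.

0.456

Plate carrée has h = 1 and k = sec φ, giving areal scale sec φ; true area = (apparent area) · cos φ.
True area of nature reserve: 260000 × cos(71.5°) = 260000 × 0.3173 = 82500 km².
True area of national park: 182000 × cos(6.6°) = 182000 × 0.9934 = 180800 km².
Ratio = 82500 / 180800 ≈ 0.456.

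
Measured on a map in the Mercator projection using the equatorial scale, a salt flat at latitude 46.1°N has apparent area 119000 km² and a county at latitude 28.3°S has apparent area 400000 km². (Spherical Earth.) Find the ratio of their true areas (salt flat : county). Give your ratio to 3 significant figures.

0.185

Since Mercator area scale is 1/cos²φ, the true area equals the apparent area multiplied by cos²φ.
True area of salt flat: 119000 × cos²(46.1°) = 119000 × 0.4808 = 57220 km².
True area of county: 400000 × cos²(28.3°) = 400000 × 0.7752 = 310100 km².
Ratio = 57220 / 310100 ≈ 0.185.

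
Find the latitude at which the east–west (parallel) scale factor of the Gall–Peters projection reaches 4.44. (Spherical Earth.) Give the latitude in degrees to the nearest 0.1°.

Gall–Peters is a cylindrical equal-area projection with standard parallels at ±45°. For cylindrical equal-area with standard parallel φ₀, h = cos φ / cos φ₀ and k = cos φ₀ / cos φ, so h·k = 1.
k = cos φ₀ / cos φ = 4.44  ⇒  cos φ = cos 45° / 4.44 = 0.1593.
φ = arccos(0.1593) ≈ 80.8°.

80.8°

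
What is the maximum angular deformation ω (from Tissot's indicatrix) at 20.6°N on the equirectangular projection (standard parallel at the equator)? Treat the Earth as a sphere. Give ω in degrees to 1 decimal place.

In the plate carrée (x = Rλ, y = Rφ), meridians are true-scale (h = 1) and parallels are stretched by k = sec φ.
At 20.6°: h = 1.000, k = 1.068; principal scales a = 1.068, b = 1.000.
sin(ω/2) = (a − b)/(a + b) = 0.06831/2.068 = 0.03303, so ω = 2 arcsin(0.03303) ≈ 3.8°.

3.8°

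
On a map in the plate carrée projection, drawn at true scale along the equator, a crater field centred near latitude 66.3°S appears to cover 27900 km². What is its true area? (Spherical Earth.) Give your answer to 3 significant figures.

For the equirectangular projection with φ₀ = 0 (plate carrée), h = 1 along meridians and k = sec φ along parallels.
Areal scale = h·k = 1 × sec φ; at 66.3°, h = 1.000, k = 2.488, so h·k = 2.488.
True area = apparent / (areal scale) = 27900 / 2.488 ≈ 11200 km².

11200 km²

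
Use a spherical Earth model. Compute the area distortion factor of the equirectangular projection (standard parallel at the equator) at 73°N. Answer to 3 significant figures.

3.42

In the plate carrée (x = Rλ, y = Rφ), meridians are true-scale (h = 1) and parallels are stretched by k = sec φ.
Areal scale = h·k = 1 × sec φ; at 73°, h = 1.000, k = 3.420, so h·k = 3.420.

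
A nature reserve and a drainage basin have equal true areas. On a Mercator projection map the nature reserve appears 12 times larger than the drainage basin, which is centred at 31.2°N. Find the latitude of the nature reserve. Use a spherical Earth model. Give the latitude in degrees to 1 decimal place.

75.7°

On Mercator, (apparent₁)/(apparent₂) = sec²φ₁ / sec²φ₂ when true areas are equal.
cos²φ₂ / cos²φ₁ = 12  ⇒  cos φ₁ = cos 31.2° / √12 = 0.8554/3.464 = 0.2469.
φ₁ = arccos(0.2469) ≈ 75.7°.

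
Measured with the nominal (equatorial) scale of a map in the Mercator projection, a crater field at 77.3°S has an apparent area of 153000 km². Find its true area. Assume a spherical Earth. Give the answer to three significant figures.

7390 km²

The Mercator projection is conformal; its linear scale factor is the same in every direction and equals sec φ = 1/cos φ.
Areal scale = k² = sec²φ = 1/cos²(77.3°) = 1/0.2198² = 20.69.
True area = apparent / (areal scale) = 153000 / 20.69 ≈ 7390 km².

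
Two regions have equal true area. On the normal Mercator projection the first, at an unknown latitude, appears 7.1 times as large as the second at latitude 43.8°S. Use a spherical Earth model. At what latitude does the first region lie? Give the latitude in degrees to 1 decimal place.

Mercator areal scale is sec²φ, so apparent-area ratio = sec²φ₁ / sec²φ₂ = cos²φ₂ / cos²φ₁.
cos²φ₂ / cos²φ₁ = 7.1  ⇒  cos φ₁ = cos 43.8° / √7.1 = 0.7218/2.665 = 0.2709.
φ₁ = arccos(0.2709) ≈ 74.3°.

74.3°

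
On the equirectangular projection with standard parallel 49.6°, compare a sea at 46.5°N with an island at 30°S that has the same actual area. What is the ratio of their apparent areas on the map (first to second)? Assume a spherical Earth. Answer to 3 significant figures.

In the equirectangular projection with standard parallel φ₀ = 49.6° (x = Rλ cos φ₀, y = Rφ), meridians are true-scale (h = 1) and the parallel scale is k = cos φ₀ / cos φ.
Areal scale at 46.5°: h·k = 1.000 × 0.9415 = 0.9415.
Areal scale at 30°: h·k = 1.000 × 0.7484 = 0.7484.
Ratio = 0.9415/0.7484 ≈ 1.26.

1.26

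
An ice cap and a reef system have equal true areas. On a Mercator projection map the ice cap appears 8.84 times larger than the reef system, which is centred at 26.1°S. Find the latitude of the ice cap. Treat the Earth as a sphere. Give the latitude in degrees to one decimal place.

Mercator areal scale is sec²φ, so apparent-area ratio = sec²φ₁ / sec²φ₂ = cos²φ₂ / cos²φ₁.
cos²φ₂ / cos²φ₁ = 8.84  ⇒  cos φ₁ = cos 26.1° / √8.84 = 0.8980/2.973 = 0.3020.
φ₁ = arccos(0.3020) ≈ 72.4°.

72.4°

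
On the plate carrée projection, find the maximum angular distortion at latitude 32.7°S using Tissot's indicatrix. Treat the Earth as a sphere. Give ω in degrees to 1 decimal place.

9.9°

In the plate carrée (x = Rλ, y = Rφ), meridians are true-scale (h = 1) and parallels are stretched by k = sec φ.
At 32.7°: h = 1.000, k = 1.188; principal scales a = 1.188, b = 1.000.
sin(ω/2) = (a − b)/(a + b) = 0.1883/2.188 = 0.08606, so ω = 2 arcsin(0.08606) ≈ 9.9°.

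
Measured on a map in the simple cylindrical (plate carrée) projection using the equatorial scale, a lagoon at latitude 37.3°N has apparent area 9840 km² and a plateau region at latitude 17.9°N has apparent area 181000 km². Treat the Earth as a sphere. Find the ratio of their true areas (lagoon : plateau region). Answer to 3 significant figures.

0.0454

Plate carrée has h = 1 and k = sec φ, giving areal scale sec φ; true area = (apparent area) · cos φ.
True area of lagoon: 9840 × cos(37.3°) = 9840 × 0.7955 = 7827 km².
True area of plateau region: 181000 × cos(17.9°) = 181000 × 0.9516 = 172200 km².
Ratio = 7827 / 172200 ≈ 0.0454.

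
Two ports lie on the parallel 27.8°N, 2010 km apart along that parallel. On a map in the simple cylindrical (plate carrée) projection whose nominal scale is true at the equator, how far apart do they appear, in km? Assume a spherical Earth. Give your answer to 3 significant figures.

In the plate carrée (x = Rλ, y = Rφ), meridians are true-scale (h = 1) and parallels are stretched by k = sec φ.
Along the parallel, k = sec 27.8° = 1/0.8846 = 1.130.
Map distance = 2010 × 1.130 ≈ 2270 km.

2270 km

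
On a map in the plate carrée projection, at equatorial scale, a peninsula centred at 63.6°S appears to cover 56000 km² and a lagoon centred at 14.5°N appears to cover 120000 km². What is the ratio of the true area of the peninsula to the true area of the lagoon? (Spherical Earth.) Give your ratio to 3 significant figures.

On the plate carrée, areal scale = h·k = 1 × sec φ, so true area = apparent × cos φ.
True area of peninsula: 56000 × cos(63.6°) = 56000 × 0.4446 = 24900 km².
True area of lagoon: 120000 × cos(14.5°) = 120000 × 0.9681 = 116200 km².
Ratio = 24900 / 116200 ≈ 0.214.

0.214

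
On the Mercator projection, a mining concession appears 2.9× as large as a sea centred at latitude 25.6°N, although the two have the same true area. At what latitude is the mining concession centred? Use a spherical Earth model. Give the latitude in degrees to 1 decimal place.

Mercator areal scale is sec²φ, so apparent-area ratio = sec²φ₁ / sec²φ₂ = cos²φ₂ / cos²φ₁.
cos²φ₂ / cos²φ₁ = 2.9  ⇒  cos φ₁ = cos 25.6° / √2.9 = 0.9018/1.703 = 0.5296.
φ₁ = arccos(0.5296) ≈ 58.0°.

58.0°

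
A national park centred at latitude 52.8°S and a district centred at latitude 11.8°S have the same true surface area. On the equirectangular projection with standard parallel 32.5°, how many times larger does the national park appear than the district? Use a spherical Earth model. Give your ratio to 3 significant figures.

The equidistant cylindrical projection with φ₀ = 32.5° has h = 1 (meridians true) and k = cos φ₀ / cos φ along parallels.
Areal scale at 52.8°: h·k = 1.000 × 1.395 = 1.395.
Areal scale at 11.8°: h·k = 1.000 × 0.8616 = 0.8616.
Ratio = 1.395/0.8616 ≈ 1.62.

1.62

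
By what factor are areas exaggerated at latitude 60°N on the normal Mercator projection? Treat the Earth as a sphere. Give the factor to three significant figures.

4.00

Mercator is conformal, so the point scale is isotropic: h = k = sec φ = 1/cos φ.
Areal scale = k² = sec²φ = 1/cos²(60°) = 1/0.5000² = 4.000.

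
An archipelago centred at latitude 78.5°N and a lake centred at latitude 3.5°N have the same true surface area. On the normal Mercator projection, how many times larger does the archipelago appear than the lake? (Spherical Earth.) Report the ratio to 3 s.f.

25.1

Mercator areal scale is sec²φ.
At 78.5°: sec²(78.5°) = 1/0.1994² = 25.16.
At 3.5°: sec²(3.5°) = 1/0.9981² = 1.004.
Ratio = 25.16/1.004 = cos²(3.5°)/cos²(78.5°) ≈ 25.1.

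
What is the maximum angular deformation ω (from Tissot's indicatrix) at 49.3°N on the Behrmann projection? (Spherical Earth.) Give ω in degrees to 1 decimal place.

32.1°

Behrmann is a cylindrical equal-area projection with standard parallels at ±30°. A cylindrical equal-area projection with standard parallel φ₀ has meridian scale h = cos φ / cos φ₀ and parallel scale k = cos φ₀ / cos φ (so areas are preserved, h·k = 1).
At 49.3°: h = 0.7530, k = 1.328; principal scales a = 1.328, b = 0.7530.
sin(ω/2) = (a − b)/(a + b) = 0.5751/2.081 = 0.2763, so ω = 2 arcsin(0.2763) ≈ 32.1°.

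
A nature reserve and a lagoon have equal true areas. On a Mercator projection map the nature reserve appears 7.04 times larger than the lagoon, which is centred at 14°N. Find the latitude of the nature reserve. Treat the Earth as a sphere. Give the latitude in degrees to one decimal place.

68.5°

For equal true areas on Mercator, apparent areas scale as sec²φ, so the ratio is cos²φ₂ / cos²φ₁.
cos²φ₂ / cos²φ₁ = 7.04  ⇒  cos φ₁ = cos 14° / √7.04 = 0.9703/2.653 = 0.3657.
φ₁ = arccos(0.3657) ≈ 68.5°.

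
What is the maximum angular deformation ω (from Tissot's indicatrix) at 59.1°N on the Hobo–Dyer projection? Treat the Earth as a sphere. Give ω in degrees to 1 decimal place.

The Hobo–Dyer projection is cylindrical equal-area with φ₀ = 37.5°. A cylindrical equal-area projection with standard parallel φ₀ has meridian scale h = cos φ / cos φ₀ and parallel scale k = cos φ₀ / cos φ (so areas are preserved, h·k = 1).
At 59.1°: h = 0.6473, k = 1.545; principal scales a = 1.545, b = 0.6473.
sin(ω/2) = (a − b)/(a + b) = 0.8976/2.192 = 0.4094, so ω = 2 arcsin(0.4094) ≈ 48.3°.

48.3°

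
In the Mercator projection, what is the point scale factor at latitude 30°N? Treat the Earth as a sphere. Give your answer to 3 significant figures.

The Mercator projection is conformal; its linear scale factor is the same in every direction and equals sec φ = 1/cos φ.
k = 1/cos 30° = 1/0.8660 = 1.155.

1.15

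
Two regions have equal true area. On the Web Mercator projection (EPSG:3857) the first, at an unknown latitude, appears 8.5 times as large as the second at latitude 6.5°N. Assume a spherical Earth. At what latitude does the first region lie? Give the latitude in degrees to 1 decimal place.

On Mercator, (apparent₁)/(apparent₂) = sec²φ₁ / sec²φ₂ when true areas are equal.
cos²φ₂ / cos²φ₁ = 8.5  ⇒  cos φ₁ = cos 6.5° / √8.5 = 0.9936/2.915 = 0.3408.
φ₁ = arccos(0.3408) ≈ 70.1°.

70.1°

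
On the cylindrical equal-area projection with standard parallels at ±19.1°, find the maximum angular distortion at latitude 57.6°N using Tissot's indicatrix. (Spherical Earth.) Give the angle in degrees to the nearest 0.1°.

61.8°

A cylindrical equal-area projection with standard parallel φ₀ has meridian scale h = cos φ / cos φ₀ and parallel scale k = cos φ₀ / cos φ (so areas are preserved, h·k = 1).
At 57.6°: h = 0.5670, k = 1.764; principal scales a = 1.764, b = 0.5670.
sin(ω/2) = (a − b)/(a + b) = 1.196/2.331 = 0.5134, so ω = 2 arcsin(0.5134) ≈ 61.8°.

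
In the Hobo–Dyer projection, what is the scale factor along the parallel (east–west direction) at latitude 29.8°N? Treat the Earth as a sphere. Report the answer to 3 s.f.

The Hobo–Dyer projection is cylindrical equal-area with φ₀ = 37.5°. For cylindrical equal-area with standard parallel φ₀, h = cos φ / cos φ₀ and k = cos φ₀ / cos φ, so h·k = 1.
k = cos 37.5° / cos 29.8° = 0.7934/0.8678 = 0.9142.

0.914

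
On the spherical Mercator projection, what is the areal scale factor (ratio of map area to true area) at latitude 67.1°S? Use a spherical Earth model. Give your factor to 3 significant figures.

For Mercator, h = k = sec φ (a conformal cylindrical projection has a single point scale, 1/cos φ).
Areal scale = k² = sec²φ = 1/cos²(67.1°) = 1/0.3891² = 6.604.

6.60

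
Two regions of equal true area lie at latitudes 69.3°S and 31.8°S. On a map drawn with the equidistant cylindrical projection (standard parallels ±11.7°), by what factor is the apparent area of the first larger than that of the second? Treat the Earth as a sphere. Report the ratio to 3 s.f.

With standard parallel φ₀ = 11.7°, the equirectangular projection gives x = Rλ cos φ₀, y = Rφ, so h = 1 and k = cos 11.7° / cos φ.
Areal scale at 69.3°: h·k = 1.000 × 2.770 = 2.770.
Areal scale at 31.8°: h·k = 1.000 × 1.152 = 1.152.
Ratio = 2.770/1.152 ≈ 2.40.

2.40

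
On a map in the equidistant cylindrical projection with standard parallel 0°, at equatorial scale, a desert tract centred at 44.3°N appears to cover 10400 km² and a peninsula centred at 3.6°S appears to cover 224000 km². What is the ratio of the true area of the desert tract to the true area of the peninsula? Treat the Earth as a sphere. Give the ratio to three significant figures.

0.0333

Plate carrée has h = 1 and k = sec φ, giving areal scale sec φ; true area = (apparent area) · cos φ.
True area of desert tract: 10400 × cos(44.3°) = 10400 × 0.7157 = 7443 km².
True area of peninsula: 224000 × cos(3.6°) = 224000 × 0.9980 = 223600 km².
Ratio = 7443 / 223600 ≈ 0.0333.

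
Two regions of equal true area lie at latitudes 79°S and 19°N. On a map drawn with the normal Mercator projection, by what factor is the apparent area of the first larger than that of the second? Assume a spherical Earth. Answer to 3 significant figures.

24.6

On Mercator, area is exaggerated by sec²φ = 1/cos²φ.
At 79°: sec²(79°) = 1/0.1908² = 27.47.
At 19°: sec²(19°) = 1/0.9455² = 1.119.
Ratio = 27.47/1.119 = cos²(19°)/cos²(79°) ≈ 24.6.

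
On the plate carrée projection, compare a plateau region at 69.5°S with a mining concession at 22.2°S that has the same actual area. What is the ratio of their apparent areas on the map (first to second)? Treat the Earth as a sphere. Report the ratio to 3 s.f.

2.64

Plate carrée maps x = Rλ, y = Rφ. The meridian scale is h = 1 and the parallel scale is k = 1/cos φ = sec φ.
Areal scale at 69.5°: h·k = 1.000 × 2.855 = 2.855.
Areal scale at 22.2°: h·k = 1.000 × 1.080 = 1.080.
Ratio = 2.855/1.080 ≈ 2.64.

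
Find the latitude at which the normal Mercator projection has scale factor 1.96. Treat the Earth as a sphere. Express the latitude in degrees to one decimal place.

Mercator scale is k = sec φ = 1/cos φ.
1/cos φ = 1.96  ⇒  cos φ = 0.5102  ⇒  φ = arccos(0.5102) ≈ 59.3°.

59.3°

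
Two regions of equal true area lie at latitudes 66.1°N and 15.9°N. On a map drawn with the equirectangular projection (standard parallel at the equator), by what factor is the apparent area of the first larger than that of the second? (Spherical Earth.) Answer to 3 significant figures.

2.37

In the plate carrée (x = Rλ, y = Rφ), meridians are true-scale (h = 1) and parallels are stretched by k = sec φ.
Areal scale at 66.1°: h·k = 1.000 × 2.468 = 2.468.
Areal scale at 15.9°: h·k = 1.000 × 1.040 = 1.040.
Ratio = 2.468/1.040 ≈ 2.37.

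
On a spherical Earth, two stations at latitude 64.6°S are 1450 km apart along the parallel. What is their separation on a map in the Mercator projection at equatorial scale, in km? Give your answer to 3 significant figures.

The Mercator projection is conformal; its linear scale factor is the same in every direction and equals sec φ = 1/cos φ.
Along the parallel, k = sec 64.6° = 1/0.4289 = 2.331.
Map distance = 1450 × 2.331 ≈ 3380 km.

3380 km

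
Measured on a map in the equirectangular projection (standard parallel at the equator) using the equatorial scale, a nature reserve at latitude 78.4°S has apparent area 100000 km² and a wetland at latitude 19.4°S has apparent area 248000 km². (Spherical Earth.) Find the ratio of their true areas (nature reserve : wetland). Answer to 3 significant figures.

0.0860

On the plate carrée, areal scale = h·k = 1 × sec φ, so true area = apparent × cos φ.
True area of nature reserve: 100000 × cos(78.4°) = 100000 × 0.2011 = 20110 km².
True area of wetland: 248000 × cos(19.4°) = 248000 × 0.9432 = 233900 km².
Ratio = 20110 / 233900 ≈ 0.0860.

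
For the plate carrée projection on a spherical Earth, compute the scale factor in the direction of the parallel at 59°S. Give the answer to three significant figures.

In the plate carrée (x = Rλ, y = Rφ), meridians are true-scale (h = 1) and parallels are stretched by k = sec φ.
k = 1/cos 59° = 1/0.5150 = 1.942.

1.94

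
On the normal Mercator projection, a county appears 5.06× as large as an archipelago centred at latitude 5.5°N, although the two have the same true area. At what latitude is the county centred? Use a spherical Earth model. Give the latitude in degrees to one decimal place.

63.7°

For equal true areas on Mercator, apparent areas scale as sec²φ, so the ratio is cos²φ₂ / cos²φ₁.
cos²φ₂ / cos²φ₁ = 5.06  ⇒  cos φ₁ = cos 5.5° / √5.06 = 0.9954/2.249 = 0.4425.
φ₁ = arccos(0.4425) ≈ 63.7°.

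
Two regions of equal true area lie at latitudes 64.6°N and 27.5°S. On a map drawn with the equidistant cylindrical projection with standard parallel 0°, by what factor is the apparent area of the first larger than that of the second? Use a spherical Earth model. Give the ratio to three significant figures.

2.07

In the plate carrée (x = Rλ, y = Rφ), meridians are true-scale (h = 1) and parallels are stretched by k = sec φ.
Areal scale at 64.6°: h·k = 1.000 × 2.331 = 2.331.
Areal scale at 27.5°: h·k = 1.000 × 1.127 = 1.127.
Ratio = 2.331/1.127 ≈ 2.07.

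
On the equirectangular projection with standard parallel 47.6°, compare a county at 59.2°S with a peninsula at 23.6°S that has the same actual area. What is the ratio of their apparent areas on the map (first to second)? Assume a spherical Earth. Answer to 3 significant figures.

The equidistant cylindrical projection with φ₀ = 47.6° has h = 1 (meridians true) and k = cos φ₀ / cos φ along parallels.
Areal scale at 59.2°: h·k = 1.000 × 1.317 = 1.317.
Areal scale at 23.6°: h·k = 1.000 × 0.7358 = 0.7358.
Ratio = 1.317/0.7358 ≈ 1.79.

1.79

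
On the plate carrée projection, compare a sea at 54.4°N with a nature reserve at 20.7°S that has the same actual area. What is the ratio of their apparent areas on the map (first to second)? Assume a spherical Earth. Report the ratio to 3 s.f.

1.61

Plate carrée maps x = Rλ, y = Rφ. The meridian scale is h = 1 and the parallel scale is k = 1/cos φ = sec φ.
Areal scale at 54.4°: h·k = 1.000 × 1.718 = 1.718.
Areal scale at 20.7°: h·k = 1.000 × 1.069 = 1.069.
Ratio = 1.718/1.069 ≈ 1.61.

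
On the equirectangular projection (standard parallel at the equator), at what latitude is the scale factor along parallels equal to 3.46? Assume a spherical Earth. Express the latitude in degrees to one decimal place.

73.2°

Plate carrée: h = 1, k = sec φ along parallels.
sec φ = 3.46  ⇒  cos φ = 0.2890  ⇒  φ ≈ 73.2°.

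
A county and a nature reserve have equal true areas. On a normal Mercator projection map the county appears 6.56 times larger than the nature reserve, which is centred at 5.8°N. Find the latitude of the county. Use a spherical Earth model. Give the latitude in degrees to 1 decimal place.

On Mercator, (apparent₁)/(apparent₂) = sec²φ₁ / sec²φ₂ when true areas are equal.
cos²φ₂ / cos²φ₁ = 6.56  ⇒  cos φ₁ = cos 5.8° / √6.56 = 0.9949/2.561 = 0.3884.
φ₁ = arccos(0.3884) ≈ 67.1°.

67.1°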